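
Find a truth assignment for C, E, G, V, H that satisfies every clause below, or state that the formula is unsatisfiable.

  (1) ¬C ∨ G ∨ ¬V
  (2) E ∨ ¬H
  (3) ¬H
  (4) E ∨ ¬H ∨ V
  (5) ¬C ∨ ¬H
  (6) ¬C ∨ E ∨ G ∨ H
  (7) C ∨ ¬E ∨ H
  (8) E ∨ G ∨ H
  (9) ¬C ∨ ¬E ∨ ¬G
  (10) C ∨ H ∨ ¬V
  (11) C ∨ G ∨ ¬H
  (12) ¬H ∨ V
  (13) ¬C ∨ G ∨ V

C=F; E=F; G=T; V=F; H=F

Unit clause (¬H) forces H = False.
Set C = False.
  then (C ∨ ¬E ∨ H) forces E = False.
  then (E ∨ G ∨ H) forces G = True.
  then (C ∨ H ∨ ¬V) forces V = False.
All clauses satisfied.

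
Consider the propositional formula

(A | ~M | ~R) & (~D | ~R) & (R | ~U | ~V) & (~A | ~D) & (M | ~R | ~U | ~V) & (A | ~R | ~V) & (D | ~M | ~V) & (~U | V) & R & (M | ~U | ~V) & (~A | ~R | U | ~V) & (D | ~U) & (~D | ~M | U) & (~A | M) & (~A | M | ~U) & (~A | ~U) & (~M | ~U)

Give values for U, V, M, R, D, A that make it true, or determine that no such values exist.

Unit clause (R) forces R = True.
In (~D | ~R) only ~D is left, so D = False.
In (D | ~U) only ~U is left, so U = False.
Try V = True:
  (A | ~R | ~V) forces A = True.
  clause (~A | ~R | U | ~V) is falsified — backtrack.
So V = False.
Set M = True.
  then (A | ~M | ~R) forces A = True.
All clauses satisfied.

U = False; V = False; M = True; R = True; D = False; A = True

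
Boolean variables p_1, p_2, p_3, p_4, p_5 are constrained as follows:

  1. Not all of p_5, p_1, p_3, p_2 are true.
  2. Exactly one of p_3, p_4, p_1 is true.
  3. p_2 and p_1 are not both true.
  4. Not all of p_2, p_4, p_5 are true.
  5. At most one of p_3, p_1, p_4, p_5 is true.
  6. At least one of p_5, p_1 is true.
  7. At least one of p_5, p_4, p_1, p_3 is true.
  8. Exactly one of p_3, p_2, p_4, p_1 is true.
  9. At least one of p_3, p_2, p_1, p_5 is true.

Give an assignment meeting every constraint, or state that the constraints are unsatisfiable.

p_1=T, p_2=F, p_3=F, p_4=F, p_5=F

  (1) {p_5, p_1, p_3, p_2}: 1/4 true — not all ✓
  (2) {p_3, p_4, p_1}: 1 true — exactly one ✓
  (3) p_2=F, p_1=T — not both ✓
  (4) {p_2, p_4, p_5}: 0/3 true — not all ✓
  (5) {p_3, p_1, p_4, p_5}: 1 true — at most one ✓
  (6) {p_5, p_1}: 1 true — at least one ✓
  (7) {p_5, p_4, p_1, p_3}: 1 true — at least one ✓
  (8) {p_3, p_2, p_4, p_1}: 1 true — exactly one ✓
  (9) {p_3, p_2, p_1, p_5}: 1 true — at least one ✓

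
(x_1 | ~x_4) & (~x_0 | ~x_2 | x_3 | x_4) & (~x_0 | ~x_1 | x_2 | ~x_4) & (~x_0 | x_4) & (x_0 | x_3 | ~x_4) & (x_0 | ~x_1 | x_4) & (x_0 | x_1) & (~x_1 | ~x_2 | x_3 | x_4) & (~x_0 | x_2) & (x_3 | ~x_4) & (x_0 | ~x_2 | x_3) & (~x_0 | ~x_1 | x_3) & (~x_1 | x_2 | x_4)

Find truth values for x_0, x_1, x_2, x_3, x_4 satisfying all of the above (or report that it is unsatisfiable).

Set x_0 = True.
  then (~x_0 | x_4) forces x_4 = True.
  then (~x_0 | x_2) forces x_2 = True.
  then (x_3 | ~x_4) forces x_3 = True.
  then (x_1 | ~x_4) forces x_1 = True.
All clauses satisfied.

x_0=T, x_1=T, x_2=T, x_3=T, x_4=T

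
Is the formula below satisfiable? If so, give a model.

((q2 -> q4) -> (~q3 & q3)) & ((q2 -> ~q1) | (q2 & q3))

q1: True, q2: True, q3: True, q4: False

  (q2 -> q4) -> (~q3 & q3) = True
    q2 -> q4 = False
    ~q3 & q3 = False
      ~q3 = False
  (q2 -> ~q1) | (q2 & q3) = True
    q2 -> ~q1 = False
      ~q1 = False
    q2 & q3 = True
Both conjuncts True, so the formula holds.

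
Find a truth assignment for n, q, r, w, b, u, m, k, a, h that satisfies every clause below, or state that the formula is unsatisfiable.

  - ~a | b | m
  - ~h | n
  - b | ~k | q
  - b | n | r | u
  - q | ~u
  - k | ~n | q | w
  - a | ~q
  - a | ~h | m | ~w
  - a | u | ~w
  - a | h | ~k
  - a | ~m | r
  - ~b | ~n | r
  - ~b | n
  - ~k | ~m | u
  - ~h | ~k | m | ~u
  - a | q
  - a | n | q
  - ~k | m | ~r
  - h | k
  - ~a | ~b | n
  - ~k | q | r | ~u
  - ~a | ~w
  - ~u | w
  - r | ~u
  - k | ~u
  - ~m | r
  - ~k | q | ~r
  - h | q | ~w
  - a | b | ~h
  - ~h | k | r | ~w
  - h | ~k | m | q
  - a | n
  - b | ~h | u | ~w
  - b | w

n=T, q=T, r=T, w=F, b=T, u=F, m=T, k=F, a=T, h=T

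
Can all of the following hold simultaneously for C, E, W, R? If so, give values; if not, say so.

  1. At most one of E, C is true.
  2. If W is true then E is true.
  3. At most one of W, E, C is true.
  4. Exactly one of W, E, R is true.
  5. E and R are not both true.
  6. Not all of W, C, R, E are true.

C=F, E=T, W=F, R=F

  (1) {E, C}: 1 true — at most one ✓
  (2) W=F ⇒ E: vacuous ✓
  (3) {W, E, C}: 1 true — at most one ✓
  (4) {W, E, R}: 1 true — exactly one ✓
  (5) E=T, R=F — not both ✓
  (6) {W, C, R, E}: 1/4 true — not all ✓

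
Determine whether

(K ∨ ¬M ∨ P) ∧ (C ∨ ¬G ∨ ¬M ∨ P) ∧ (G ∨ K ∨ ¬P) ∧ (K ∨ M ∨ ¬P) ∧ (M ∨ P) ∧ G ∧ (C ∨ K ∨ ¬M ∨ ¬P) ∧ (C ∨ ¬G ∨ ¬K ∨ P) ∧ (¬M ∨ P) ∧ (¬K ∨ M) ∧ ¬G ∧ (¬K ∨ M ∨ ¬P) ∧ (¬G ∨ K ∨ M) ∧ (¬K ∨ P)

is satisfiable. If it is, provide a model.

UNSATISFIABLE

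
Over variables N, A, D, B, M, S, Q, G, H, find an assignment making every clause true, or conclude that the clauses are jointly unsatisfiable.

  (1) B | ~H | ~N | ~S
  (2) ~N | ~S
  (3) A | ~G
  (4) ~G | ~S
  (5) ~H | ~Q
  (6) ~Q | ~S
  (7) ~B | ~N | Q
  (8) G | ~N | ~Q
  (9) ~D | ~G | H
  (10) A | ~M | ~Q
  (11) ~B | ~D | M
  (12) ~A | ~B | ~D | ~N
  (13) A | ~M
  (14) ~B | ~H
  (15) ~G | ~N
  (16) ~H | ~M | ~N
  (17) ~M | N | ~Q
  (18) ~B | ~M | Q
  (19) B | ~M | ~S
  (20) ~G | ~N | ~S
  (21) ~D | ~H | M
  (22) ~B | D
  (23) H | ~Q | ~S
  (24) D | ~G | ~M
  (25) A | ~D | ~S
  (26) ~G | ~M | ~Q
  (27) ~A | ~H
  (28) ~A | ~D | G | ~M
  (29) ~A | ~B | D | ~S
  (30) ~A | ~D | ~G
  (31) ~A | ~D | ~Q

Set N = False.
Set A = True.
  then (~A | ~H) forces H = False.
Set D = False.
  then (~B | D) forces B = False.
Set M = True.
  then (~M | N | ~Q) forces Q = False.
  then (B | ~M | ~S) forces S = False.
  then (D | ~G | ~M) forces G = False.
All clauses satisfied.

N=F, A=T, D=F, B=F, M=T, S=F, Q=F, G=F, H=F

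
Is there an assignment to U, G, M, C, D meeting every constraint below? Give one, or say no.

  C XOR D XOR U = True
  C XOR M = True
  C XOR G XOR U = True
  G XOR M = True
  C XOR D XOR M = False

U=T, G=T, M=F, C=T, D=T

C XOR D XOR U = T XOR T XOR T = True ✓
C XOR M = T XOR F = True ✓
C XOR G XOR U = T XOR T XOR T = True ✓
G XOR M = T XOR F = True ✓
C XOR D XOR M = T XOR T XOR F = False ✓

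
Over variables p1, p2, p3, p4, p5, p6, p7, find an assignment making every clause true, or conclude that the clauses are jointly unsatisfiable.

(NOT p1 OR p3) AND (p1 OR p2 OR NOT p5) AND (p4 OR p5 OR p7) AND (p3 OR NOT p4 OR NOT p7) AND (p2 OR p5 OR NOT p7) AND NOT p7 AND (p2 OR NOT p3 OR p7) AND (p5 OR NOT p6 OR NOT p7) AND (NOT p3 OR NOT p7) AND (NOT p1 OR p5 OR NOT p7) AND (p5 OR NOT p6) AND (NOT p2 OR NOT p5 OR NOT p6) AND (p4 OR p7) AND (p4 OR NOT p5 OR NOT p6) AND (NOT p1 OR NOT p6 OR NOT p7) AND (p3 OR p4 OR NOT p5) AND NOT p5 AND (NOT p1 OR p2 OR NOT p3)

p1 = True; p2 = True; p3 = True; p4 = True; p5 = False; p6 = False; p7 = False

Unit clause (NOT p7) forces p7 = False.
In (p4 OR p7) only p4 is left, so p4 = True.
Unit clause (NOT p5) forces p5 = False.
In (p5 OR NOT p6) only NOT p6 is left, so p6 = False.
Set p1 = True.
  then (NOT p1 OR p3) forces p3 = True.
  then (p2 OR NOT p3 OR p7) forces p2 = True.
All clauses satisfied.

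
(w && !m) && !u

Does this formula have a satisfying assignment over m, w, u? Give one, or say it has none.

m: False; w: True; u: False

  w && !m = True
    !m = True
  !u = True
Both conjuncts True, so the formula holds.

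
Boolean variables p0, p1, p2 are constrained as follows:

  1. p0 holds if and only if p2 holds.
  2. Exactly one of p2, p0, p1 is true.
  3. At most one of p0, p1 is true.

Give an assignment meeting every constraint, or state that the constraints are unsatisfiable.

p0 = False; p1 = True; p2 = False

  (1) p0=F, p2=F — same ✓
  (2) {p2, p0, p1}: 1 true — exactly one ✓
  (3) {p0, p1}: 1 true — at most one ✓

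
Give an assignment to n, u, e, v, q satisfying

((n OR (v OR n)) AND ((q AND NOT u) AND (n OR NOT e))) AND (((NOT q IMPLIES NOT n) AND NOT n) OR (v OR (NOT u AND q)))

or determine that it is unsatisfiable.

n=T, u=F, e=F, v=T, q=T

  (n OR (v OR n)) AND ((q AND NOT u) AND (n OR NOT e)) = True
    n OR (v OR n) = True
      v OR n = True
    (q AND NOT u) AND (n OR NOT e) = True
      q AND NOT u = True
        NOT u = True
      n OR NOT e = True
        NOT e = True
  ((NOT q IMPLIES NOT n) AND NOT n) OR (v OR (NOT u AND q)) = True
    (NOT q IMPLIES NOT n) AND NOT n = False
      NOT q IMPLIES NOT n = True
        NOT q = False
        NOT n = False
      NOT n = False
    v OR (NOT u AND q) = True
      NOT u AND q = True
        NOT u = True
Both conjuncts True, so the formula holds.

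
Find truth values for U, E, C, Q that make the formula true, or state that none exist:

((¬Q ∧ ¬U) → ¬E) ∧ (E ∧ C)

U=T; E=T; C=T; Q=F

  (¬Q ∧ ¬U) → ¬E = True
    ¬Q ∧ ¬U = False
      ¬Q = True
      ¬U = False
    ¬E = False
  E ∧ C = True
Both conjuncts True, so the formula holds.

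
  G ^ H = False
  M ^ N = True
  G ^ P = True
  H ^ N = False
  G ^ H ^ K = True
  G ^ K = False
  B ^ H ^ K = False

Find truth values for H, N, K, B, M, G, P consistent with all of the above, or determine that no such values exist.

H = True; N = True; K = True; B = False; M = False; G = True; P = False

G ^ H = T ^ T = False ✓
M ^ N = F ^ T = True ✓
G ^ P = T ^ F = True ✓
H ^ N = T ^ T = False ✓
G ^ H ^ K = T ^ T ^ T = True ✓
G ^ K = T ^ T = False ✓
B ^ H ^ K = F ^ T ^ T = False ✓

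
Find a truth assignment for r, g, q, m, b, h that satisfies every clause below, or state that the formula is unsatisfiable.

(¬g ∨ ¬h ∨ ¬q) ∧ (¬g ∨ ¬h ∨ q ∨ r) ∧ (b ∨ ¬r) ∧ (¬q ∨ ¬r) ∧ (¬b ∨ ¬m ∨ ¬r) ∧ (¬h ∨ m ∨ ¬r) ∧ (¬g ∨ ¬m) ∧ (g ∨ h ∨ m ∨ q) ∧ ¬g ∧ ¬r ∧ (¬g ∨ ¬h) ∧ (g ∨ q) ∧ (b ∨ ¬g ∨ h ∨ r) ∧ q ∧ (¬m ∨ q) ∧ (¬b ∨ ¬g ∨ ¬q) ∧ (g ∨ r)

Case r = True:
  Clause (¬r) is falsified — contradiction.
Case r = False:
  (¬g) forces g = False.
  Clause (g ∨ r) is falsified — contradiction.
Both cases fail, so the formula is unsatisfiable.

The formula is unsatisfiable.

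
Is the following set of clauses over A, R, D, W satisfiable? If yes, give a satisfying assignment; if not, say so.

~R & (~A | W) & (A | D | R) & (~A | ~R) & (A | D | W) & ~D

A = True; R = False; D = False; W = True

Unit clause (~R) forces R = False.
Unit clause (~D) forces D = False.
In (A | D | R) only A is left, so A = True.
In (~A | W) only W is left, so W = True.
Check each clause:
  (~R): ~R holds.
  (~A | W): W holds.
  (A | D | R): A holds.
  (~A | ~R): ~R holds.
  (A | D | W): A holds.
  (~D): ~D holds.
All clauses satisfied.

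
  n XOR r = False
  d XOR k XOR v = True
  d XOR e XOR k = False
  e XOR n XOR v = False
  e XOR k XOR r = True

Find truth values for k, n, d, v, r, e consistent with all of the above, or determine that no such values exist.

k = False, n = True, d = False, v = True, r = True, e = False

n XOR r = T XOR T = False ✓
d XOR k XOR v = F XOR F XOR T = True ✓
d XOR e XOR k = F XOR F XOR F = False ✓
e XOR n XOR v = F XOR T XOR T = False ✓
e XOR k XOR r = F XOR F XOR T = True ✓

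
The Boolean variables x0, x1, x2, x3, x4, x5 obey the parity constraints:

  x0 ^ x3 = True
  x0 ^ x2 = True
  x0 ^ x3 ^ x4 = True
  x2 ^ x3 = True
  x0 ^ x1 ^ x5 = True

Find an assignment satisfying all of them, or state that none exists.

Adding constraints 1, 2, 4 mod 2: every variable appears an even number of times on the left, so the left side is 0.
But the right sides sum to 1 (mod 2). 0 ≠ 1 — the system is inconsistent.

Unsatisfiable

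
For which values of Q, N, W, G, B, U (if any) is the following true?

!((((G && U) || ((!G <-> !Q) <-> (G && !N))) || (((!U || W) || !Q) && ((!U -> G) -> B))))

Q = True, N = True, W = False, G = True, B = False, U = False

  !((((G && U) || ((!G <-> !Q) <-> (G && !N))) || (((!U || W) || !Q) && ((!U -> G) -> B)))) = True
    ((G && U) || ((!G <-> !Q) <-> (G && !N))) || (((!U || W) || !Q) && ((!U -> G) -> B)) = False
      (G && U) || ((!G <-> !Q) <-> (G && !N)) = False
        G && U = False
        (!G <-> !Q) <-> (G && !N) = False
          !G <-> !Q = True
            !G = False
            !Q = False
          G && !N = False
            !N = False
      ((!U || W) || !Q) && ((!U -> G) -> B) = False
        (!U || W) || !Q = True
          !U || W = True
            !U = True
          !Q = False
        (!U -> G) -> B = False
          !U -> G = True
            !U = True
The formula evaluates to True.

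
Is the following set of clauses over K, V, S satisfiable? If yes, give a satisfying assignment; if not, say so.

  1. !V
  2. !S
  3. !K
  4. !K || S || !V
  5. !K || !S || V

Unit clause (!V) forces V = False.
Unit clause (!S) forces S = False.
Unit clause (!K) forces K = False.
All clauses satisfied.

K = False; V = False; S = False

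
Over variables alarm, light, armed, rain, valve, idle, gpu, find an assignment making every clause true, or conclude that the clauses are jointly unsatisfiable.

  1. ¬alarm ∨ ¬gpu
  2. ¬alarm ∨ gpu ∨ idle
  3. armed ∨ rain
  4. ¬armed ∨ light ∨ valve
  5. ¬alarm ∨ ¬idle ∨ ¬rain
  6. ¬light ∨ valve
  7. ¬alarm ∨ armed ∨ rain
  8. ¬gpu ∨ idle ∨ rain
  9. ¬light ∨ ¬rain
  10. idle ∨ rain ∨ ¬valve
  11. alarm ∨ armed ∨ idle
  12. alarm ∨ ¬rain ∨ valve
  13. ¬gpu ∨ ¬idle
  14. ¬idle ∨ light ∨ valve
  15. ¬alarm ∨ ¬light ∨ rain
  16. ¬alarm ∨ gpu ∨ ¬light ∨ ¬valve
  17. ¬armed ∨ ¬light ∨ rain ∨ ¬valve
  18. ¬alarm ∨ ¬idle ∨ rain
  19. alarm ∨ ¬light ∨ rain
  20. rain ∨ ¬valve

Set alarm = False.
Try light = True:
  (¬light ∨ valve) forces valve = True.
  (¬light ∨ ¬rain) forces rain = False.
  clause (alarm ∨ ¬light ∨ rain) is falsified — backtrack.
So light = False.
Set armed = False.
  then (armed ∨ rain) forces rain = True.
  then (alarm ∨ armed ∨ idle) forces idle = True.
  then (alarm ∨ ¬rain ∨ valve) forces valve = True.
  then (¬gpu ∨ ¬idle) forces gpu = False.
All clauses satisfied.

alarm = False, light = False, armed = False, rain = True, valve = True, idle = True, gpu = False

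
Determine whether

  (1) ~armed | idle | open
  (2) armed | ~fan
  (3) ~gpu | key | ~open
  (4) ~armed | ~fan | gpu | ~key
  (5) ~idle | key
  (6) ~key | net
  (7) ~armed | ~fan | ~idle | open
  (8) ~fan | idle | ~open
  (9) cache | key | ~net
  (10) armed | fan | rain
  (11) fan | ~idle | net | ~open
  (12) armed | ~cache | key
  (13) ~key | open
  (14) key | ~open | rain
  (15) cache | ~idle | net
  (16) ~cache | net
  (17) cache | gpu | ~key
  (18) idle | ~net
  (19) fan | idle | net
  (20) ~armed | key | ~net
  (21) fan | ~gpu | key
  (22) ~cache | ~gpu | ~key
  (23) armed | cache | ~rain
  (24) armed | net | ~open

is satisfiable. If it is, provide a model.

rain: True, idle: True, key: True, open: True, fan: False, gpu: False, net: True, cache: True, armed: True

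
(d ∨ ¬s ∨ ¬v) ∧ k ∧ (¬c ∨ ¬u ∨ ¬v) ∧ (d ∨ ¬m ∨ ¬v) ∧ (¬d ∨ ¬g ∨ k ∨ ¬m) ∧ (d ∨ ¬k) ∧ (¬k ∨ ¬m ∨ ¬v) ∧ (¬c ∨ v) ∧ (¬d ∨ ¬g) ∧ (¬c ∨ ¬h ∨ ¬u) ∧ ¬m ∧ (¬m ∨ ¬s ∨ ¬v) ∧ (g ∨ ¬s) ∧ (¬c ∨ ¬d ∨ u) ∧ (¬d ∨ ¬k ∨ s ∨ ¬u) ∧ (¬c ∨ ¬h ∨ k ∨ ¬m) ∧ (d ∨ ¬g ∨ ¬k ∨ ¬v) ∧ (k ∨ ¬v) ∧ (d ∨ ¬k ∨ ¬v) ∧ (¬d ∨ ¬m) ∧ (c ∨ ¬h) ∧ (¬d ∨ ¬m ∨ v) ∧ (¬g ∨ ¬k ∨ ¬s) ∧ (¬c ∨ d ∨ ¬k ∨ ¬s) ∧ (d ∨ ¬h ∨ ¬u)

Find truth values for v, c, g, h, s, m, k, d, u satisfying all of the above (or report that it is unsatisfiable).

Unit clause (k) forces k = True.
In (d ∨ ¬k) only d is left, so d = True.
In (¬d ∨ ¬g) only ¬g is left, so g = False.
Unit clause (¬m) forces m = False.
In (g ∨ ¬s) only ¬s is left, so s = False.
In (¬d ∨ ¬k ∨ s ∨ ¬u) only ¬u is left, so u = False.
In (¬c ∨ ¬d ∨ u) only ¬c is left, so c = False.
In (c ∨ ¬h) only ¬h is left, so h = False.
Set v = False.
All clauses satisfied.

v=F, c=F, g=F, h=F, s=F, m=F, k=T, d=T, u=F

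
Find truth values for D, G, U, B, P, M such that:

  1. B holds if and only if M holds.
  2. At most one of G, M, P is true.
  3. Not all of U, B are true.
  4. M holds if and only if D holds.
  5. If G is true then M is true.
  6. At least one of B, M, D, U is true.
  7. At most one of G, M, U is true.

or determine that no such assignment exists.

D = True, G = False, U = False, B = True, P = False, M = True

  (1) B=T, M=T — same ✓
  (2) {G, M, P}: 1 true — at most one ✓
  (3) {U, B}: 1/2 true — not all ✓
  (4) M=T, D=T — same ✓
  (5) G=F ⇒ M: vacuous ✓
  (6) {B, M, D, U}: 3 true — at least one ✓
  (7) {G, M, U}: 1 true — at most one ✓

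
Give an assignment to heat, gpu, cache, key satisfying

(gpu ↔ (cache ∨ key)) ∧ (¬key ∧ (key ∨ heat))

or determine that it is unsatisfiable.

heat = True, gpu = True, cache = True, key = False

  gpu ↔ (cache ∨ key) = True
    cache ∨ key = True
  ¬key ∧ (key ∨ heat) = True
    ¬key = True
    key ∨ heat = True
Both conjuncts True, so the formula holds.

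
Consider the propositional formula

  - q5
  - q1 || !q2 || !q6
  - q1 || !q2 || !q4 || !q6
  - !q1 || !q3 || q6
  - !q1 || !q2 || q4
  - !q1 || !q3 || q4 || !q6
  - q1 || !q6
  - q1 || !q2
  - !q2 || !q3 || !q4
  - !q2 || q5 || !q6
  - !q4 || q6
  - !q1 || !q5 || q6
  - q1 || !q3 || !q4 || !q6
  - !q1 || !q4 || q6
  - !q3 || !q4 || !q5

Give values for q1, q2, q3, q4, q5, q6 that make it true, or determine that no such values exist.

Unit clause (q5) forces q5 = True.
Set q1 = True.
  then (!q1 || !q5 || q6) forces q6 = True.
Set q2 = False.
Try q3 = True:
  (!q1 || !q3 || q4 || !q6) forces q4 = True.
  clause (!q3 || !q4 || !q5) is falsified — backtrack.
So q3 = False.
Set q4 = False.
All clauses satisfied.

q1: True, q2: False, q3: False, q4: False, q5: True, q6: True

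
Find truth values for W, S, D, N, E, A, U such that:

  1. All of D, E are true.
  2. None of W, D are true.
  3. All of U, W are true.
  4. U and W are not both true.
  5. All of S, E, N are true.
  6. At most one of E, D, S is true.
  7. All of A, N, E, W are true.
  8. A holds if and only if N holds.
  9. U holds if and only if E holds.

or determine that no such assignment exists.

Case W = True:
  Constraint (2) is violated (W=T) — contradiction.
Case W = False:
  Constraint (3) is violated (W=F) — contradiction.
Both cases fail — unsatisfiable.

No satisfying assignment exists.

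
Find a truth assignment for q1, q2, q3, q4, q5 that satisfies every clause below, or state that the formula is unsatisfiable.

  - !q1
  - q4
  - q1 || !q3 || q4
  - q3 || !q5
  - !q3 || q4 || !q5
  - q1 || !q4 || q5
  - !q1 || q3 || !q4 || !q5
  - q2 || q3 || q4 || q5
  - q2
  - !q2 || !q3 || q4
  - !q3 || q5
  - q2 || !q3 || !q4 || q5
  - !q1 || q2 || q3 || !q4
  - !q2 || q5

Unit clause (!q1) forces q1 = False.
Unit clause (q4) forces q4 = True.
In (q1 || !q4 || q5) only q5 is left, so q5 = True.
Unit clause (q2) forces q2 = True.
In (q3 || !q5) only q3 is left, so q3 = True.
All clauses satisfied.

q1: False; q2: True; q3: True; q4: True; q5: True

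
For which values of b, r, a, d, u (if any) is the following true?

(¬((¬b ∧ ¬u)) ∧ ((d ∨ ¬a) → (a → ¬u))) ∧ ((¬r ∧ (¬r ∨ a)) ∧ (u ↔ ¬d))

b=T, r=F, a=T, d=T, u=F

  ¬((¬b ∧ ¬u)) ∧ ((d ∨ ¬a) → (a → ¬u)) = True
    ¬((¬b ∧ ¬u)) = True
      ¬b ∧ ¬u = False
        ¬b = False
        ¬u = True
    (d ∨ ¬a) → (a → ¬u) = True
      d ∨ ¬a = True
        ¬a = False
      a → ¬u = True
        ¬u = True
  (¬r ∧ (¬r ∨ a)) ∧ (u ↔ ¬d) = True
    ¬r ∧ (¬r ∨ a) = True
      ¬r = True
      ¬r ∨ a = True
        ¬r = True
    u ↔ ¬d = True
      ¬d = False
Both conjuncts True, so the formula holds.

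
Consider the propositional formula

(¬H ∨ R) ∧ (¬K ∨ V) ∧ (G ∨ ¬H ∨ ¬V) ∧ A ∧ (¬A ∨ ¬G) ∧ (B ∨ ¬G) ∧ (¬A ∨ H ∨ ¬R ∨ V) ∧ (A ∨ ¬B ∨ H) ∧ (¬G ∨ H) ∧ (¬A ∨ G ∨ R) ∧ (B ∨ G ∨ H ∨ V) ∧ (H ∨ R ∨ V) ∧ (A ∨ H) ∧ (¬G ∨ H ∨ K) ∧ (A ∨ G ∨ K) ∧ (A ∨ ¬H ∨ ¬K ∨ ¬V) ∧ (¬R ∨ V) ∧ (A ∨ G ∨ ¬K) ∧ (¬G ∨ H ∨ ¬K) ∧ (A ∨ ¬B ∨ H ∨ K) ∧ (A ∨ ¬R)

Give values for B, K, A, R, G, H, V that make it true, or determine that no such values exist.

B = False, K = False, A = True, R = True, G = False, H = False, V = True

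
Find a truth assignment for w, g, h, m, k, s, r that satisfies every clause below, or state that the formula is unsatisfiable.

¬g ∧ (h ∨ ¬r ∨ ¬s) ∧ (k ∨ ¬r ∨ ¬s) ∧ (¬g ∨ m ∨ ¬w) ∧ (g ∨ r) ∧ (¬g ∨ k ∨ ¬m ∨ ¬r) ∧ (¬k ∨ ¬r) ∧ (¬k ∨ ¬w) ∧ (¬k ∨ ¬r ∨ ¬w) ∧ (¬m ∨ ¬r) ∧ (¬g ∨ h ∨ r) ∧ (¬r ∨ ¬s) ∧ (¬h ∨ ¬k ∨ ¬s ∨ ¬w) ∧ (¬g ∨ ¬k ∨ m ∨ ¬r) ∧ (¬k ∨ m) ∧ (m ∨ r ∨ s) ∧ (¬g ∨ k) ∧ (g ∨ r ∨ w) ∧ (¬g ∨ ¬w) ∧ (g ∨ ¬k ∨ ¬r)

w=T; g=F; h=T; m=F; k=F; s=F; r=T

Unit clause (¬g) forces g = False.
In (g ∨ r) only r is left, so r = True.
In (¬k ∨ ¬r) only ¬k is left, so k = False.
In (¬m ∨ ¬r) only ¬m is left, so m = False.
In (¬r ∨ ¬s) only ¬s is left, so s = False.
Set w = True.
Set h = True.
All clauses satisfied.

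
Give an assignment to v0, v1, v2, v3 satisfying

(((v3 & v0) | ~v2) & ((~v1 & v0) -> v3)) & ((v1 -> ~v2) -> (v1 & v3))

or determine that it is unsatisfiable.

v0: True; v1: True; v2: False; v3: True

  ((v3 & v0) | ~v2) & ((~v1 & v0) -> v3) = True
    (v3 & v0) | ~v2 = True
      v3 & v0 = True
      ~v2 = True
    (~v1 & v0) -> v3 = True
      ~v1 & v0 = False
        ~v1 = False
  (v1 -> ~v2) -> (v1 & v3) = True
    v1 -> ~v2 = True
      ~v2 = True
    v1 & v3 = True
Both conjuncts True, so the formula holds.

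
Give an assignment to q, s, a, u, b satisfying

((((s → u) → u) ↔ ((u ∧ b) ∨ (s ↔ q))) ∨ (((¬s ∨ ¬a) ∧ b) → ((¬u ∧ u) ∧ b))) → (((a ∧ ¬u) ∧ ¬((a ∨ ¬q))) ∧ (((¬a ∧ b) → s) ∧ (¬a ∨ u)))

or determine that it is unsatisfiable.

q=F, s=F, a=F, u=F, b=T

  ((((s → u) → u) ↔ ((u ∧ b) ∨ (s ↔ q))) ∨ (((¬s ∨ ¬a) ∧ b) → ((¬u ∧ u) ∧ b))) → (((a ∧ ¬u) ∧ ¬((a ∨ ¬q))) ∧ (((¬a ∧ b) → s) ∧ (¬a ∨ u))) = True
    (((s → u) → u) ↔ ((u ∧ b) ∨ (s ↔ q))) ∨ (((¬s ∨ ¬a) ∧ b) → ((¬u ∧ u) ∧ b)) = False
      ((s → u) → u) ↔ ((u ∧ b) ∨ (s ↔ q)) = False
        (s → u) → u = False
          s → u = True
        (u ∧ b) ∨ (s ↔ q) = True
          u ∧ b = False
          s ↔ q = True
      ((¬s ∨ ¬a) ∧ b) → ((¬u ∧ u) ∧ b) = False
        (¬s ∨ ¬a) ∧ b = True
          ¬s ∨ ¬a = True
            ¬s = True
            ¬a = True
        (¬u ∧ u) ∧ b = False
          ¬u ∧ u = False
            ¬u = True
    ((a ∧ ¬u) ∧ ¬((a ∨ ¬q))) ∧ (((¬a ∧ b) → s) ∧ (¬a ∨ u)) = False
      (a ∧ ¬u) ∧ ¬((a ∨ ¬q)) = False
        a ∧ ¬u = False
          ¬u = True
        ¬((a ∨ ¬q)) = False
          a ∨ ¬q = True
            ¬q = True
      ((¬a ∧ b) → s) ∧ (¬a ∨ u) = False
        (¬a ∧ b) → s = False
          ¬a ∧ b = True
            ¬a = True
        ¬a ∨ u = True
          ¬a = True
The formula evaluates to True.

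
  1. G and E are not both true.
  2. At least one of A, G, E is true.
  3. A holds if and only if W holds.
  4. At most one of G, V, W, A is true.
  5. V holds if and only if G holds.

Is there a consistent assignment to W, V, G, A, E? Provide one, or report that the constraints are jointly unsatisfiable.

W: False, V: False, G: False, A: False, E: True

  (1) G=F, E=T — not both ✓
  (2) {A, G, E}: 1 true — at least one ✓
  (3) A=F, W=F — same ✓
  (4) {G, V, W, A}: 0 true — at most one ✓
  (5) V=F, G=F — same ✓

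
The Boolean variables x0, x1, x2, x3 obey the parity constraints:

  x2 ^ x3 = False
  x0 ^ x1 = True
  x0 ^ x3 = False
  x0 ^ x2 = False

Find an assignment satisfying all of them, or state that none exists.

x0: True, x1: False, x2: True, x3: True

x2 ^ x3 = T ^ T = False ✓
x0 ^ x1 = T ^ F = True ✓
x0 ^ x3 = T ^ T = False ✓
x0 ^ x2 = T ^ T = False ✓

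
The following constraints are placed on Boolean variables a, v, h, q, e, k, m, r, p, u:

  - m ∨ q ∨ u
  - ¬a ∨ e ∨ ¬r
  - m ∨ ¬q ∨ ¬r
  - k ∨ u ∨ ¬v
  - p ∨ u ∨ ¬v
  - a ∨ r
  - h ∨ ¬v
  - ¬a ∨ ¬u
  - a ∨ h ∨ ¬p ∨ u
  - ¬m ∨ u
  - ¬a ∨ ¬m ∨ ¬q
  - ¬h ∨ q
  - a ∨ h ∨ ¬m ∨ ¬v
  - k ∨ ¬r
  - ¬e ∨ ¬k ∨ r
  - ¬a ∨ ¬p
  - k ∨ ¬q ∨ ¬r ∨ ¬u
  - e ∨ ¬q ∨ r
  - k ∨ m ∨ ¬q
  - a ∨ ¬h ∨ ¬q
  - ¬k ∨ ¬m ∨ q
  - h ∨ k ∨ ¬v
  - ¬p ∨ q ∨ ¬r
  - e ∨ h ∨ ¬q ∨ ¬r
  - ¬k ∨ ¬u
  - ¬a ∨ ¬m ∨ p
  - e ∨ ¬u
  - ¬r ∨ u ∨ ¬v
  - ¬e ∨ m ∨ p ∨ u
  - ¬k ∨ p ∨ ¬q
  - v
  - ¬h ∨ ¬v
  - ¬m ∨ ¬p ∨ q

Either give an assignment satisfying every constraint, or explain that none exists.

The formula is unsatisfiable.

Case v = True:
  (h ∨ ¬v) forces h = True.
  Clause (¬h ∨ ¬v) is falsified — contradiction.
Case v = False:
  Clause (v) is falsified — contradiction.
Both cases fail, so the formula is unsatisfiable.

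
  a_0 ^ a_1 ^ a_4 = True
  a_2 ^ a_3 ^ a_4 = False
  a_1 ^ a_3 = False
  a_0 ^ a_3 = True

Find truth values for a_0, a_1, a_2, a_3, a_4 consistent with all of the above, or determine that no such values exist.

a_0 = True, a_1 = False, a_2 = False, a_3 = False, a_4 = False

a_0 ^ a_1 ^ a_4 = T ^ F ^ F = True ✓
a_2 ^ a_3 ^ a_4 = F ^ F ^ F = False ✓
a_1 ^ a_3 = F ^ F = False ✓
a_0 ^ a_3 = T ^ F = True ✓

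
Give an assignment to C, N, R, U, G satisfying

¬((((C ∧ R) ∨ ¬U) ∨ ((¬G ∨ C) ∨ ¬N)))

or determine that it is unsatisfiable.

C: False, N: True, R: True, U: True, G: True

  ¬((((C ∧ R) ∨ ¬U) ∨ ((¬G ∨ C) ∨ ¬N))) = True
    ((C ∧ R) ∨ ¬U) ∨ ((¬G ∨ C) ∨ ¬N) = False
      (C ∧ R) ∨ ¬U = False
        C ∧ R = False
        ¬U = False
      (¬G ∨ C) ∨ ¬N = False
        ¬G ∨ C = False
          ¬G = False
        ¬N = False
The formula evaluates to True.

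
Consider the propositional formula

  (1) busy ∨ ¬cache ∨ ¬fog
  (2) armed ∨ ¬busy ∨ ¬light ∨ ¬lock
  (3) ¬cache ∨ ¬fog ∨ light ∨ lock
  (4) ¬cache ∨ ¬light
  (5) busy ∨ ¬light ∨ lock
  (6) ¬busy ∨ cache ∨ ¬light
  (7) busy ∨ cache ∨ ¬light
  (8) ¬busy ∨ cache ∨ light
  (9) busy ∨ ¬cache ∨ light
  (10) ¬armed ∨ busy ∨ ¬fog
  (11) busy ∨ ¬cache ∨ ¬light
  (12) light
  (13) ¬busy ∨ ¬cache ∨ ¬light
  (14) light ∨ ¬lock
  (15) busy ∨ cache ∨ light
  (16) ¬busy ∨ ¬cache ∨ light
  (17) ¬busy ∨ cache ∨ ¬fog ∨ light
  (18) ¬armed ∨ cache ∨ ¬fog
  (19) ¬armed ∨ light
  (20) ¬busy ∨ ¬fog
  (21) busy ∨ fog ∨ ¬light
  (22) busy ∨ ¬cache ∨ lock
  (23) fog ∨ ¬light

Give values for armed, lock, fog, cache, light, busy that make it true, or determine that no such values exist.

No satisfying assignment exists.

Case light = True:
  (¬cache ∨ ¬light) forces cache = False.
  (¬busy ∨ cache ∨ ¬light) forces busy = False.
  Clause (busy ∨ cache ∨ ¬light) is falsified — contradiction.
Case light = False:
  Clause (light) is falsified — contradiction.
Both cases fail, so the formula is unsatisfiable.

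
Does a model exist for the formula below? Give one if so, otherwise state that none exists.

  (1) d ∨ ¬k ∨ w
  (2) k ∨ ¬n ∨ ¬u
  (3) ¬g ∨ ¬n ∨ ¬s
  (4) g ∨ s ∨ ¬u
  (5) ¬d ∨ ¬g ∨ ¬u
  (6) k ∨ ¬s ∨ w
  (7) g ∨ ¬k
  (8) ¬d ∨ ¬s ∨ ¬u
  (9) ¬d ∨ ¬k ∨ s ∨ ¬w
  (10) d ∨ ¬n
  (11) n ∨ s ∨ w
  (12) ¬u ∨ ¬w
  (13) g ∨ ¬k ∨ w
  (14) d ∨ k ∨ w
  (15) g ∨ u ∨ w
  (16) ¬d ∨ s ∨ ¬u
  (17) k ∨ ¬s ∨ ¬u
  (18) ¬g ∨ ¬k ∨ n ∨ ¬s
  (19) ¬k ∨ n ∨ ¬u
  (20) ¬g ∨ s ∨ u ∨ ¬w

w=T, k=F, u=F, s=T, n=F, d=F, g=T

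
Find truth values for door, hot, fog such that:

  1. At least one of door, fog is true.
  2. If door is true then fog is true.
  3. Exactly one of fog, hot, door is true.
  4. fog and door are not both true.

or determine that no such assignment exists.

door = False; hot = False; fog = True

  (1) {door, fog}: 1 true — at least one ✓
  (2) door=F ⇒ fog: vacuous ✓
  (3) {fog, hot, door}: 1 true — exactly one ✓
  (4) fog=T, door=F — not both ✓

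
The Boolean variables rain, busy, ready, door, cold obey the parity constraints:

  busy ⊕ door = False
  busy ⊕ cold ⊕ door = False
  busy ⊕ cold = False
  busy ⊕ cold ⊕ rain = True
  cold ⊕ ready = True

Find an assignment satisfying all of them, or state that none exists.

rain: True, busy: False, ready: True, door: False, cold: False

busy ⊕ door = F ⊕ F = False ✓
busy ⊕ cold ⊕ door = F ⊕ F ⊕ F = False ✓
busy ⊕ cold = F ⊕ F = False ✓
busy ⊕ cold ⊕ rain = F ⊕ F ⊕ T = True ✓
cold ⊕ ready = F ⊕ T = True ✓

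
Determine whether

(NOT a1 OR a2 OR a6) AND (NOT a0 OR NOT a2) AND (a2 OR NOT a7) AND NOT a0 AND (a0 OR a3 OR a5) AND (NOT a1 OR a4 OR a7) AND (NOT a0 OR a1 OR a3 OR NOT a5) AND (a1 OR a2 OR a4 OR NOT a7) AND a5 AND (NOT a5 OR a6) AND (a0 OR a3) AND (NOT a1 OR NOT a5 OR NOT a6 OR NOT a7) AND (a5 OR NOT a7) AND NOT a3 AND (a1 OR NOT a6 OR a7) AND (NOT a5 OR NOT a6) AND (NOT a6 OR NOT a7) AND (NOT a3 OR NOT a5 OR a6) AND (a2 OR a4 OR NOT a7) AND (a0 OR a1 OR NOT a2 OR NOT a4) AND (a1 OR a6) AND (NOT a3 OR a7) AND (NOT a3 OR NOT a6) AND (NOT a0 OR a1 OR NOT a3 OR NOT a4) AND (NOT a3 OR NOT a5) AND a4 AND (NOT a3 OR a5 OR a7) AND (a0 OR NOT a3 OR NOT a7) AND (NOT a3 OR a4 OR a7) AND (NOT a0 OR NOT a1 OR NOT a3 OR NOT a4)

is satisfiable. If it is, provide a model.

Unsatisfiable — no assignment works.

Case a3 = True:
  Clause (NOT a3) is falsified — contradiction.
Case a3 = False:
  (NOT a0) forces a0 = False.
  Clause (a0 OR a3) is falsified — contradiction.
Both cases fail, so the formula is unsatisfiable.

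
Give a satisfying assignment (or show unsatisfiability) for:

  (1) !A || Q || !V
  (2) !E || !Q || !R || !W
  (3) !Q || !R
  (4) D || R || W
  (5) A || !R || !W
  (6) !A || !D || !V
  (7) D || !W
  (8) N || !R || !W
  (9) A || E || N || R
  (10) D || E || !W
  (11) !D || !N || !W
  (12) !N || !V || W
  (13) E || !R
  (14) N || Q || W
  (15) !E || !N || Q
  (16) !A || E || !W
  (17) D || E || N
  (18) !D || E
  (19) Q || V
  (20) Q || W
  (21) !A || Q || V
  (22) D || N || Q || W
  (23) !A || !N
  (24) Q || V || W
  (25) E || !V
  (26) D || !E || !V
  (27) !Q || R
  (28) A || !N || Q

A=F, N=F, V=T, R=F, E=T, Q=F, D=T, W=T

Set A = False.
Set N = False.
Try V = False:
  (Q || V) forces Q = True.
  (!Q || !R) forces R = False.
  clause (!Q || R) is falsified — backtrack.
So V = True.
  then (E || !V) forces E = True.
  then (D || !E || !V) forces D = True.
Set R = False.
  then (!Q || R) forces Q = False.
  then (N || Q || W) forces W = True.
All clauses satisfied.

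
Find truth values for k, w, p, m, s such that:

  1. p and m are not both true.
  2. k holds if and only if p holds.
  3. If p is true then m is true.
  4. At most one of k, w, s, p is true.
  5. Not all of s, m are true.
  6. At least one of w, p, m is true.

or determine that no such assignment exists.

k = False, w = False, p = False, m = True, s = False

  (1) p=F, m=T — not both ✓
  (2) k=F, p=F — same ✓
  (3) p=F ⇒ m: vacuous ✓
  (4) {k, w, s, p}: 0 true — at most one ✓
  (5) {s, m}: 1/2 true — not all ✓
  (6) {w, p, m}: 1 true — at least one ✓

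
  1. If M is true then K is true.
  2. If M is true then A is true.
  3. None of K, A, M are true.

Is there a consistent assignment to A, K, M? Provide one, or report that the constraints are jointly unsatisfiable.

A=F; K=F; M=F

  (1) M=F ⇒ K: vacuous ✓
  (2) M=F ⇒ A: vacuous ✓
  (3) {K, A, M}: 0 true — none ✓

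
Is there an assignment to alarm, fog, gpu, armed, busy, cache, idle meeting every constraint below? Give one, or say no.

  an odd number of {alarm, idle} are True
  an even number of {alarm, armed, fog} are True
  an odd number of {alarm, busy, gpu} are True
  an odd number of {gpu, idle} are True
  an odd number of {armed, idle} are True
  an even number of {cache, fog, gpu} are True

alarm: False, fog: False, gpu: False, armed: False, busy: True, cache: False, idle: True

{alarm, idle}: 1 true → odd ✓
{alarm, armed, fog}: 0 true → even ✓
{alarm, busy, gpu}: 1 true → odd ✓
{gpu, idle}: 1 true → odd ✓
{armed, idle}: 1 true → odd ✓
{cache, fog, gpu}: 0 true → even ✓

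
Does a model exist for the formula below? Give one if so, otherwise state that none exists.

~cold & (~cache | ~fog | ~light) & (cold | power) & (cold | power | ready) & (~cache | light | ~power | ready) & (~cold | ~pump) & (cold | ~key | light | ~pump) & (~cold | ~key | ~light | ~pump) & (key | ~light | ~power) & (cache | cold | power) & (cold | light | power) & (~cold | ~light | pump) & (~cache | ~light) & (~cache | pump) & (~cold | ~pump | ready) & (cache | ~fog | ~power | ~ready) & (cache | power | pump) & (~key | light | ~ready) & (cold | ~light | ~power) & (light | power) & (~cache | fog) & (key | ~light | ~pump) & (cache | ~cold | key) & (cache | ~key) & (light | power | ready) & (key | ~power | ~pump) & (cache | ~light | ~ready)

power=T; cache=F; pump=F; fog=T; cold=F; ready=F; light=F; key=F

Unit clause (~cold) forces cold = False.
In (cold | power) only power is left, so power = True.
In (cold | ~light | ~power) only ~light is left, so light = False.
Try cache = True:
  (~cache | light | ~power | ready) forces ready = True.
  (~cache | pump) forces pump = True.
  (cold | ~key | light | ~pump) forces key = False.
  clause (key | ~power | ~pump) is falsified — backtrack.
So cache = False.
  then (cache | ~key) forces key = False.
  then (key | ~power | ~pump) forces pump = False.
Set fog = True.
  then (cache | ~fog | ~power | ~ready) forces ready = False.
All clauses satisfied.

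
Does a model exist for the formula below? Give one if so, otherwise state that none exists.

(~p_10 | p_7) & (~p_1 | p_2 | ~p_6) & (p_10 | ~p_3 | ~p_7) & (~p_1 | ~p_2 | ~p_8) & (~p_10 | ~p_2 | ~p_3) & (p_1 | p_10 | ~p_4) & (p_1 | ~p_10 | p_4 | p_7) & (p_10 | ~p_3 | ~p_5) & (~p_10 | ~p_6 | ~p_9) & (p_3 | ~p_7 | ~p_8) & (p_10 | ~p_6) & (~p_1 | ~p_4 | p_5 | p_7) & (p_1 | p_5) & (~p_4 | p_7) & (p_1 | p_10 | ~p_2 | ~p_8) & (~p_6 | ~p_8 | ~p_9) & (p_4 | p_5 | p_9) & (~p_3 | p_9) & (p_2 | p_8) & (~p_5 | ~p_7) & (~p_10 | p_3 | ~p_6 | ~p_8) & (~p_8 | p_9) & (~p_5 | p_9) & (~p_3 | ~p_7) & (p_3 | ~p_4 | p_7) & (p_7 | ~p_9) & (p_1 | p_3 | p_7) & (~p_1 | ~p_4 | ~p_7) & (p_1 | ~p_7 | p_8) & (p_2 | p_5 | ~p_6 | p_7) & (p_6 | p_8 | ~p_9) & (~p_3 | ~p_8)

Unsatisfiable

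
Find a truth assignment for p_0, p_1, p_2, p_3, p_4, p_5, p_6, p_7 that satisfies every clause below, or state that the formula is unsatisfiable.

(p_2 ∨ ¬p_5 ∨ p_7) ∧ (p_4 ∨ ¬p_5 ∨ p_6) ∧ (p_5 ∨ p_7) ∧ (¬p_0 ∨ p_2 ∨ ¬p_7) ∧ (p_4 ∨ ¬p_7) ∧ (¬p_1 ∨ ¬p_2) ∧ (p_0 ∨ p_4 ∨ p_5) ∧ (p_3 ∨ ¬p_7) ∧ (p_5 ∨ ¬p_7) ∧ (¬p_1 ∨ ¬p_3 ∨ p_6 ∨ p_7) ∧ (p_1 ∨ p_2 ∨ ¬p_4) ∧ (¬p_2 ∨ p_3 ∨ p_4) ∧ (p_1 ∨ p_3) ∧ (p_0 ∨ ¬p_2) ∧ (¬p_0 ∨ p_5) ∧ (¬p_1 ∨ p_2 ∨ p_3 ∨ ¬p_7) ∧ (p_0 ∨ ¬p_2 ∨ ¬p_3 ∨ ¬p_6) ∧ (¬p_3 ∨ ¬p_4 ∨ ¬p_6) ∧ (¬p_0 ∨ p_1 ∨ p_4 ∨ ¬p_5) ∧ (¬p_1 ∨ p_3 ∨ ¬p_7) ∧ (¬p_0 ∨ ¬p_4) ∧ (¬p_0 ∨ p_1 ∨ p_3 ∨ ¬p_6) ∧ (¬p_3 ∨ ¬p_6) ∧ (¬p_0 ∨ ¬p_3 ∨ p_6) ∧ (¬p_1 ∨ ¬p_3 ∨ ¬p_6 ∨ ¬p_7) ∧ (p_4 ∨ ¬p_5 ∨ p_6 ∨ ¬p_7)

Set p_0 = False.
  then (p_0 ∨ ¬p_2) forces p_2 = False.
Set p_1 = True.
Try p_3 = False:
  (p_3 ∨ ¬p_7) forces p_7 = False.
  (p_2 ∨ ¬p_5 ∨ p_7) forces p_5 = False.
  clause (p_5 ∨ p_7) is falsified — backtrack.
So p_3 = True.
  then (¬p_3 ∨ ¬p_6) forces p_6 = False.
  then (¬p_1 ∨ ¬p_3 ∨ p_6 ∨ p_7) forces p_7 = True.
  then (p_4 ∨ ¬p_7) forces p_4 = True.
  then (p_5 ∨ ¬p_7) forces p_5 = True.
All clauses satisfied.

p_0 = False, p_1 = True, p_2 = False, p_3 = True, p_4 = True, p_5 = True, p_6 = False, p_7 = True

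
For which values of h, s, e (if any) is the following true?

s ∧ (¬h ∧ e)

h=F, s=T, e=T

  ¬h ∧ e = True
    ¬h = True
Both conjuncts True, so the formula holds.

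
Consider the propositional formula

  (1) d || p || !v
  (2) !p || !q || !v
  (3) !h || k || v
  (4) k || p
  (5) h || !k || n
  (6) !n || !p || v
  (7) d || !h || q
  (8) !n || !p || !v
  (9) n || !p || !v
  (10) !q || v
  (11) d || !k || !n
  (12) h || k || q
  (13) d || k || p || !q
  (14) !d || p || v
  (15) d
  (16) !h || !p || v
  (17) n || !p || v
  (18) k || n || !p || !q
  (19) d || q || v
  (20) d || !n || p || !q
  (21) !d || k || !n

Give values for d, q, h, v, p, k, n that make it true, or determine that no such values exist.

d=T, q=T, h=T, v=T, p=F, k=T, n=F

Unit clause (d) forces d = True.
Set q = True.
  then (!q || v) forces v = True.
  then (!p || !q || !v) forces p = False.
  then (k || p) forces k = True.
Set h = True.
Set n = False.
All clauses satisfied.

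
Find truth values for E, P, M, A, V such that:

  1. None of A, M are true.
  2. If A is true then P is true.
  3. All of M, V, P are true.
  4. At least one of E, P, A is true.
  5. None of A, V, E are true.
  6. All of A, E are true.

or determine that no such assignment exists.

The formula is unsatisfiable.

Case E = True:
  Constraint (5) is violated (E=T) — contradiction.
Case E = False:
  Constraint (6) is violated (E=F) — contradiction.
Both cases fail — unsatisfiable.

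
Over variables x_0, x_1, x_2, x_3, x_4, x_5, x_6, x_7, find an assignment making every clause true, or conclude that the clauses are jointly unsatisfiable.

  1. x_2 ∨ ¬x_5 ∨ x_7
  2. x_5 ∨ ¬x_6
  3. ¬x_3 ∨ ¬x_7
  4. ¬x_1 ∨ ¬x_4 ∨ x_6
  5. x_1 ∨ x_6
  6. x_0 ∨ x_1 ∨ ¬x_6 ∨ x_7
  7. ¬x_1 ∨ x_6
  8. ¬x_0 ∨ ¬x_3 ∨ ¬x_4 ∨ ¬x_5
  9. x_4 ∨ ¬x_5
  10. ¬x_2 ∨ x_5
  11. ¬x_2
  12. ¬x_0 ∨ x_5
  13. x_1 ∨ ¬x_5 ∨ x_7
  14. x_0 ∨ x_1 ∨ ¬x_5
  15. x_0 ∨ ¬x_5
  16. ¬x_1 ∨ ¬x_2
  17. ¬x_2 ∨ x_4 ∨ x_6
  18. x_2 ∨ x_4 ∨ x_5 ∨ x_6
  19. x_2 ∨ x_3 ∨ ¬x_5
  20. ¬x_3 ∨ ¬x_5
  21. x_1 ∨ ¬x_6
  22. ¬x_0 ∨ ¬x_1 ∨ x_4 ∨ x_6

Case x_5 = True:
  (x_4 ∨ ¬x_5) forces x_4 = True.
  (¬x_2) forces x_2 = False.
  (x_2 ∨ ¬x_5 ∨ x_7) forces x_7 = True.
  (¬x_3 ∨ ¬x_7) forces x_3 = False.
  Clause (x_2 ∨ x_3 ∨ ¬x_5) is falsified — contradiction.
Case x_5 = False:
  (x_5 ∨ ¬x_6) forces x_6 = False.
  (x_1 ∨ x_6) forces x_1 = True.
  Clause (¬x_1 ∨ x_6) is falsified — contradiction.
Both cases fail, so the formula is unsatisfiable.

No satisfying assignment exists.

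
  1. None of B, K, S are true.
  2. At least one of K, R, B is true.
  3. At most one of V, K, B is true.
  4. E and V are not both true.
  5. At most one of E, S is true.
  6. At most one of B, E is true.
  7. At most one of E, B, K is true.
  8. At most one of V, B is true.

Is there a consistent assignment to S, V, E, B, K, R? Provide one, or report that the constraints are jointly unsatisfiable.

S: False, V: True, E: False, B: False, K: False, R: True

  (1) {B, K, S}: 0 true — none ✓
  (2) {K, R, B}: 1 true — at least one ✓
  (3) {V, K, B}: 1 true — at most one ✓
  (4) E=F, V=T — not both ✓
  (5) {E, S}: 0 true — at most one ✓
  (6) {B, E}: 0 true — at most one ✓
  (7) {E, B, K}: 0 true — at most one ✓
  (8) {V, B}: 1 true — at most one ✓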